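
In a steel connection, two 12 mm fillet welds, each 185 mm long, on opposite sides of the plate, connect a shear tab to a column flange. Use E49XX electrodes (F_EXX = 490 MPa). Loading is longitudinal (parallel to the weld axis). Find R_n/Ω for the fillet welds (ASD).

Effective throat t_e = 0.707 × 12 = 8.484 mm.
Total length L = 370 mm; A_we = 8.484 × 370 = 3139 mm².
F_nw = 0.6 F_EXX = 0.6 × 490 = 294 MPa.
R_n = 294 × 3139 × 10⁻³ = 922.9 kN; R_n/Ω = 922.9/2.0 = 461.4 kN.

R_n/Ω ≈ 461 kN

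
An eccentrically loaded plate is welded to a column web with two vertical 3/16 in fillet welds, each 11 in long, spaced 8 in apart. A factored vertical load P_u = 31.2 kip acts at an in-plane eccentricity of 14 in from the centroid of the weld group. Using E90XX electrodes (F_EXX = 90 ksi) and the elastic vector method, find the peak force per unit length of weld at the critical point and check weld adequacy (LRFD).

Total weld length L_w = 22 in. Treat welds as unit-width lines.
Polar moment about centroid: J = 2[d³/12 + d(b/2)²] = 2[11³/12 + 11×4²] = 573.8 in³.
Direct shear f_v = P/L_w = 31.2 / 22 = 1.418 kip/in (vertical).
Torsion M = P·e = 31.2 × 14 = 436.8 kip·in.
Critical point at (x, y) = (4, 5.5) from centroid. f_tx = M·y/J = 4.187 kip/in; f_ty = M·x/J = 3.045 kip/in.
Resultant f_max = √[f_tx² + (f_v + f_ty)²] = √[4.187² + (1.418 + 3.045)²] = 6.119 kip/in.
Capacity per unit length: φr_n = 0.75 × 0.6 × 90 × (0.707 × 0.1875) = 5.369 kip/in.
6.119 > 5.369 → NOT adequate.

f_max ≈ 6.12 kip/in; NOT adequate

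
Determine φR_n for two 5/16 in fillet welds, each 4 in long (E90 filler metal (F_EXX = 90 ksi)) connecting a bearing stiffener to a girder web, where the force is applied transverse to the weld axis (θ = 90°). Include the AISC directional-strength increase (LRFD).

t_e = 0.707 × 0.3125 = 0.2209 in; A_we = 0.2209 × 8 = 1.767 in².
Directional factor: 1.0 + 0.5 sin^1.5(90°) = 1.5.
F_nw = 0.6 × 90 × 1.5 = 81 ksi.
φR_n = 0.75 × 81 × 1.767 = 107.4 kip.

φR_n ≈ 107 kip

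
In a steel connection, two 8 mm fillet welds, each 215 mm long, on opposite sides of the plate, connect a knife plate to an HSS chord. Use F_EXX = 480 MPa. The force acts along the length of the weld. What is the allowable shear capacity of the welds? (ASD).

Effective throat t_e = 0.707 × 8 = 5.656 mm.
Total length L = 430 mm; A_we = 5.656 × 430 = 2432 mm².
F_nw = 0.6 F_EXX = 0.6 × 480 = 288 MPa.
R_n = 288 × 2432 × 10⁻³ = 700.4 kN; R_n/Ω = 700.4/2.0 = 350.2 kN.

R_n/Ω ≈ 350 kN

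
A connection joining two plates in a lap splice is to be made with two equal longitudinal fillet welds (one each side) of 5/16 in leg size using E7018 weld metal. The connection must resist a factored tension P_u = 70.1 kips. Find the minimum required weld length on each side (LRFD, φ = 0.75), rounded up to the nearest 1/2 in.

E70XX → F_EXX = 70 ksi.
Throat t_e = 0.707 × 0.3125 = 0.2209 in.
φr_n = 0.75 × 0.6 × 70 × 0.2209 = 6.96 kips/in.
L_req = P_u / φr_n = 70.1 / 6.96 = 10.07 in total.
Per side: 10.07 / 2 = 5.036 in.
Round up → use L = 5.5 in on each side.

L = 5.5 in on each side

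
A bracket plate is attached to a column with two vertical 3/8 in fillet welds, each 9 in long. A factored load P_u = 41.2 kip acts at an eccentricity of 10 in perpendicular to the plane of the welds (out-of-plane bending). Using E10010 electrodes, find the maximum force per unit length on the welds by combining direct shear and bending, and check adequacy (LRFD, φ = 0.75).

E100XX → F_EXX = 100 ksi.
L_w = 2 × 9 = 18 in; section modulus (unit throat) S = 2 × L²/6 = 27 in².
Direct shear f_v = P/L_w = 41.2/18 = 2.289 kip/in.
Moment M = P × e = 41.2 × 10 = 412 kip·in; bending f_b = M/S = 15.26 kip/in.
f_max = √(f_v² + f_b²) = √(2.289² + 15.26²) = 15.43 kip/in.
φr_n = 0.75 × 0.6 × 100 × (0.707 × 0.375) = 11.93 kip/in → NOT adequate.

f_max ≈ 15.4 kip/in; NOT adequate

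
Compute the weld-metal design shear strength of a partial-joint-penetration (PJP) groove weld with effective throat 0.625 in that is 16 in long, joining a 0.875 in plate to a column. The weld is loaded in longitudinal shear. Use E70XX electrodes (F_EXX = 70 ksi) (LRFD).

φR_n ≈ 315 kips

Effective throat (given) t_e = 0.625 in.
A_we = 0.625 × 16 = 10 in².
F_nw = 0.6 F_EXX = 42 ksi.
φR_n = 0.75 × 42 × 10 = 315 kips.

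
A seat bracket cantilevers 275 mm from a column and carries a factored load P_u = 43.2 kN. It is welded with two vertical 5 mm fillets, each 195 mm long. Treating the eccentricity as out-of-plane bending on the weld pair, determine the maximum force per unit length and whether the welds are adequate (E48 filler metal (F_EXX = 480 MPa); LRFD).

f_max ≈ 944 N/mm; NOT adequate

L_w = 2 × 195 = 390 mm; section modulus (unit throat) S = 2 × L²/6 = 12680 mm².
Direct shear f_v = P/L_w = 43.2×10³/390 = 110.8 N/mm.
Moment M = P × e = 43.2×10³ × 275 = 11880000 N·mm; bending f_b = M/S = 937.3 N/mm.
f_max = √(f_v² + f_b²) = √(110.8² + 937.3²) = 943.8 N/mm.
φr_n = 0.75 × 0.6 × 480 × (0.707 × 5) = 763.6 N/mm → NOT adequate.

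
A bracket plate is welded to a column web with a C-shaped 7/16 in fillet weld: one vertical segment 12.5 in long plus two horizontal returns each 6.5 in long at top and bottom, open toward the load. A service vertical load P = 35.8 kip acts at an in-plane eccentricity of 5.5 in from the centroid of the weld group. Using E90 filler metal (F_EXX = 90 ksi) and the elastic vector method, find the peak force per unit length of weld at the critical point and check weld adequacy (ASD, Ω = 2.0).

f_max ≈ 3.06 kip/in; adequate

Total weld length L_w = 25.5 in. Treat welds as unit-width lines.
Centroid: x̄ = 2×6.5×3.25 / 25.5 = 1.657 in from the vertical weld.
Polar moment about centroid: J = I_x + I_y = [12.5³/12 + 2×6.5×6.25²] + [12.5×1.657² + 2(6.5³/12 + 6.5×1.593²)] = 783.7 in³.
Direct shear f_v = P/L_w = 35.8 / 25.5 = 1.404 kip/in (vertical).
Torsion M = P·e = 35.8 × 5.5 = 196.9 kip·in.
Critical point at (x, y) = (4.843, 6.25) from centroid. f_tx = M·y/J = 1.57 kip/in; f_ty = M·x/J = 1.217 kip/in.
Resultant f_max = √[f_tx² + (f_v + f_ty)²] = √[1.57² + (1.404 + 1.217)²] = 3.055 kip/in.
Capacity per unit length: r_n/Ω = (1/2.0) × 0.6 × 90 × (0.707 × 0.4375) = 8.351 kip/in.
3.055 ≤ 8.351 → adequate.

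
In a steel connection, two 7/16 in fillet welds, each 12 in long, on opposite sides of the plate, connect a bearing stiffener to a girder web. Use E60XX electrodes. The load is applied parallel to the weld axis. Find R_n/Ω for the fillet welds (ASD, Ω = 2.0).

R_n/Ω ≈ 134 kips

E60XX → F_EXX = 60 ksi.
Effective throat t_e = 0.707 × 0.4375 = 0.3093 in.
Total length L = 24 in; A_we = 0.3093 × 24 = 7.423 in².
F_nw = 0.6 F_EXX = 0.6 × 60 = 36 ksi.
R_n = 36 × 7.423 = 267.2 kips; R_n/Ω = 267.2/2.0 = 133.6 kips.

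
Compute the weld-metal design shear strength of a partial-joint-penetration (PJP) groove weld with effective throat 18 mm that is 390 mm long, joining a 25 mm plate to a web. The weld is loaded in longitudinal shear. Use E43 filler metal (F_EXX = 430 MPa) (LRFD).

Effective throat (given) t_e = 18 mm.
A_we = 18 × 390 = 7020 mm².
F_nw = 0.6 F_EXX = 258 MPa.
φR_n = 0.75 × 258 × 7020 × 10⁻³ = 1358 kN.

φR_n ≈ 1360 kN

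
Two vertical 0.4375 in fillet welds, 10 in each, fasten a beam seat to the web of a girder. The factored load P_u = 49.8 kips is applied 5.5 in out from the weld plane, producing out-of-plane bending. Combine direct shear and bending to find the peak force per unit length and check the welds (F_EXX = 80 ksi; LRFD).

f_max ≈ 8.59 kip/in; adequate

L_w = 2 × 10 = 20 in; section modulus (unit throat) S = 2 × L²/6 = 33.33 in².
Direct shear f_v = P/L_w = 49.8/20 = 2.49 kip/in.
Moment M = P × e = 49.8 × 5.5 = 273.9 kip·in; bending f_b = M/S = 8.217 kip/in.
f_max = √(f_v² + f_b²) = √(2.49² + 8.217²) = 8.586 kip/in.
φr_n = 0.75 × 0.6 × 80 × (0.707 × 0.4375) = 11.14 kip/in → adequate.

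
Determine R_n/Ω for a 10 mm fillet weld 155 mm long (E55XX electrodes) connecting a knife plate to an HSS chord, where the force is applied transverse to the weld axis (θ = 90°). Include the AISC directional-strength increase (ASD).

R_n/Ω ≈ 271 kN

E55XX → F_EXX = 550 MPa.
t_e = 0.707 × 10 = 7.07 mm; A_we = 7.07 × 155 = 1096 mm².
Directional factor: 1.0 + 0.5 sin^1.5(90°) = 1.5.
F_nw = 0.6 × 550 × 1.5 = 495 MPa.
R_n/Ω = (495 × 1096) / 2.0 × 10⁻³ = 271.2 kN.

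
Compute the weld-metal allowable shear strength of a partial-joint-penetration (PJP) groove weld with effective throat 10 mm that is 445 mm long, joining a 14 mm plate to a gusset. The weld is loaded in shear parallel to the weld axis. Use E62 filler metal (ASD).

R_n/Ω ≈ 828 kN

E62XX → F_EXX = 620 MPa.
Effective throat (given) t_e = 10 mm.
A_we = 10 × 445 = 4450 mm².
F_nw = 0.6 F_EXX = 372 MPa.
R_n/Ω = (372 × 4450) / 2.0 × 10⁻³ = 827.7 kN.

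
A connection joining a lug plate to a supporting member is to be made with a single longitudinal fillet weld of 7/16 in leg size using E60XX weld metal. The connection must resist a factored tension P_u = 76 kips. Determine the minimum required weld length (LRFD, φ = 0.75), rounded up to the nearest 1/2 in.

E60XX → F_EXX = 60 ksi.
Throat t_e = 0.707 × 0.4375 = 0.3093 in.
φr_n = 0.75 × 0.6 × 60 × 0.3093 = 8.351 kips/in.
L_req = P_u / φr_n = 76 / 8.351 = 9.1 in total.
Round up → use L = 9.5 in.

L = 9.5 in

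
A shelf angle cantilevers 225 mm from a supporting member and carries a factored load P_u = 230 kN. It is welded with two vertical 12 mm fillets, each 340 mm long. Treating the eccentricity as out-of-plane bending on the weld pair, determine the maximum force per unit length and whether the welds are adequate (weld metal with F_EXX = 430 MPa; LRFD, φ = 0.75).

L_w = 2 × 340 = 680 mm; section modulus (unit throat) S = 2 × L²/6 = 38530 mm².
Direct shear f_v = P/L_w = 230×10³/680 = 338.2 N/mm.
Moment M = P × e = 230×10³ × 225 = 51750000 N·mm; bending f_b = M/S = 1343 N/mm.
f_max = √(f_v² + f_b²) = √(338.2² + 1343²) = 1385 N/mm.
φr_n = 0.75 × 0.6 × 430 × (0.707 × 12) = 1642 N/mm → adequate.

f_max ≈ 1380 N/mm; adequate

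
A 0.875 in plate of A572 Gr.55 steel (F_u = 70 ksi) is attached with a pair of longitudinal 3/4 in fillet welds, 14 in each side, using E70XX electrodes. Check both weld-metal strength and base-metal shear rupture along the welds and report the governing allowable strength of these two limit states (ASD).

E70XX → F_EXX = 70 ksi.
t_e = 0.707 × 0.75 = 0.5302 in; L = 28 in.
Weld metal: R_n/Ω = (1/2.0) × 0.6 × 70 × 0.5302 × 28 = 311.8 kip.
Base metal (shear rupture): R_n/Ω = (1/2.0) × 0.6 × 70 × 0.875 × 28 = 514.5 kip.
Governing: weld metal.

R_n/Ω ≈ 312 kip (weld metal governs)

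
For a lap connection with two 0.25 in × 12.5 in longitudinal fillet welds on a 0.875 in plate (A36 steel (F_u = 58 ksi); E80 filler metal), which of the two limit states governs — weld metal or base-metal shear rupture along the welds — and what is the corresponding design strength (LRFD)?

E80XX → F_EXX = 80 ksi.
t_e = 0.707 × 0.25 = 0.1767 in; L = 25 in.
Weld metal: φR_n = 0.75 × 0.6 × 80 × 0.1767 × 25 = 159.1 kip.
Base metal (shear rupture): φR_n = 0.75 × 0.6 × 58 × 0.875 × 25 = 570.9 kip.
Governing: weld metal.

φR_n ≈ 159 kip (weld metal governs)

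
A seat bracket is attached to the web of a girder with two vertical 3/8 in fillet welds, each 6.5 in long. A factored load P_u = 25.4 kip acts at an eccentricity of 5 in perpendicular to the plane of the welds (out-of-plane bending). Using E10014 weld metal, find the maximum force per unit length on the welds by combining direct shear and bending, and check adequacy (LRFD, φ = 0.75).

E100XX → F_EXX = 100 ksi.
L_w = 2 × 6.5 = 13 in; section modulus (unit throat) S = 2 × L²/6 = 14.08 in².
Direct shear f_v = P/L_w = 25.4/13 = 1.954 kip/in.
Moment M = P × e = 25.4 × 5 = 127 kip·in; bending f_b = M/S = 9.018 kip/in.
f_max = √(f_v² + f_b²) = √(1.954² + 9.018²) = 9.227 kip/in.
φr_n = 0.75 × 0.6 × 100 × (0.707 × 0.375) = 11.93 kip/in → adequate.

f_max ≈ 9.23 kip/in; adequate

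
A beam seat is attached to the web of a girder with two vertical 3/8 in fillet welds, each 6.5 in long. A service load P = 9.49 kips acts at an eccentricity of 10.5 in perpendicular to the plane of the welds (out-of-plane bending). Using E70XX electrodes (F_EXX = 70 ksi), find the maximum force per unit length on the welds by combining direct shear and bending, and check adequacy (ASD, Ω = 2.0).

f_max ≈ 7.11 kip/in; NOT adequate

L_w = 2 × 6.5 = 13 in; section modulus (unit throat) S = 2 × L²/6 = 14.08 in².
Direct shear f_v = P/L_w = 9.49/13 = 0.73 kip/in.
Moment M = P × e = 9.49 × 10.5 = 99.645 kip·in; bending f_b = M/S = 7.075 kip/in.
f_max = √(f_v² + f_b²) = √(0.73² + 7.075²) = 7.113 kip/in.
r_n/Ω = (1/2.0) × 0.6 × 70 × (0.707 × 0.375) = 5.568 kip/in → NOT adequate.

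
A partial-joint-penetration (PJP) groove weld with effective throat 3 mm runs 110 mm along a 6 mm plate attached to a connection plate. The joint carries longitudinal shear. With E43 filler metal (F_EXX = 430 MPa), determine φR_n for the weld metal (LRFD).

φR_n ≈ 63.9 kN

Effective throat (given) t_e = 3 mm.
A_we = 3 × 110 = 330 mm².
F_nw = 0.6 F_EXX = 258 MPa.
φR_n = 0.75 × 258 × 330 × 10⁻³ = 63.86 kN.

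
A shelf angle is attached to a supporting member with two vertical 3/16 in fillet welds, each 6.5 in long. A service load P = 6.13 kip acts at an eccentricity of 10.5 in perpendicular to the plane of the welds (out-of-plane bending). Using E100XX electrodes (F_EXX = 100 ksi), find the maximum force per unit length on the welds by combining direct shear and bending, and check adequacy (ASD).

f_max ≈ 4.59 kip/in; NOT adequate

L_w = 2 × 6.5 = 13 in; section modulus (unit throat) S = 2 × L²/6 = 14.08 in².
Direct shear f_v = P/L_w = 6.13/13 = 0.4715 kip/in.
Moment M = P × e = 6.13 × 10.5 = 64.365 kip·in; bending f_b = M/S = 4.57 kip/in.
f_max = √(f_v² + f_b²) = √(0.4715² + 4.57²) = 4.595 kip/in.
r_n/Ω = (1/2.0) × 0.6 × 100 × (0.707 × 0.1875) = 3.977 kip/in → NOT adequate.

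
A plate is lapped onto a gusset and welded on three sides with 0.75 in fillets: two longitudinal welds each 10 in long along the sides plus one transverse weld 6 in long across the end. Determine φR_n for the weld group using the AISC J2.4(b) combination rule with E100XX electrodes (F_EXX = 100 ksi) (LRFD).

φR_n ≈ 620 kips

t_e = 0.707 × 0.75 = 0.5302 in.
R_nwl = 0.6 × 100 × 0.5302 × 20 = 636.3 kips (longitudinal, 2 welds).
R_nwt = 0.6 × 100 × 0.5302 × 6 = 190.9 kips (transverse, base value).
(i) R_nwl + R_nwt = 827.2 kips; (ii) 0.85 R_nwl + 1.5 R_nwt = 827.2 kips.
R_n = max = 827.2 kips [governs: (ii)]; φR_n = 620.4 kips.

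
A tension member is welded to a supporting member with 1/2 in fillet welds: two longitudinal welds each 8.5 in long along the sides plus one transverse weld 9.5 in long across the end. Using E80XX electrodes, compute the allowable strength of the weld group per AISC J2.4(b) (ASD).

R_n/Ω ≈ 243 kip

E80XX → F_EXX = 80 ksi.
t_e = 0.707 × 0.5 = 0.3535 in.
R_nwl = 0.6 × 80 × 0.3535 × 17 = 288.5 kip (longitudinal, 2 welds).
R_nwt = 0.6 × 80 × 0.3535 × 9.5 = 161.2 kip (transverse, base value).
(i) R_nwl + R_nwt = 449.7 kip; (ii) 0.85 R_nwl + 1.5 R_nwt = 487 kip.
R_n = max = 487 kip [governs: (ii)]; R_n/Ω = 243.5 kip.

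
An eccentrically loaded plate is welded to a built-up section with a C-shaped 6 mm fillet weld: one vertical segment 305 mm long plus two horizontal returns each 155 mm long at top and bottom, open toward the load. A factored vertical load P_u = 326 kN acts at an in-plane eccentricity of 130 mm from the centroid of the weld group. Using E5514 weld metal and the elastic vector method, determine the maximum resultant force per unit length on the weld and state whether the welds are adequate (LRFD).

f_max ≈ 1130 N/mm; NOT adequate

E55XX → F_EXX = 550 MPa.
Total weld length L_w = 615 mm. Treat welds as unit-width lines.
Centroid: x̄ = 2×155×77.5 / 615 = 39.07 mm from the vertical weld.
Polar moment about centroid: J = I_x + I_y = [305³/12 + 2×155×152.5²] + [305×39.07² + 2(155³/12 + 155×38.43²)] = 11120000 mm³.
Direct shear f_v = P/L_w = 326×10³ / 615 = 530.1 N/mm (vertical).
Torsion M = P·e = 326×10³ × 130 = 42380000 N·mm.
Critical point at (x, y) = (115.9, 152.5) from centroid. f_tx = M·y/J = 581.3 N/mm; f_ty = M·x/J = 441.9 N/mm.
Resultant f_max = √[f_tx² + (f_v + f_ty)²] = √[581.3² + (530.1 + 441.9)²] = 1133 N/mm.
Capacity per unit length: φr_n = 0.75 × 0.6 × 550 × (0.707 × 6) = 1050 N/mm.
1133 > 1050 → NOT adequate.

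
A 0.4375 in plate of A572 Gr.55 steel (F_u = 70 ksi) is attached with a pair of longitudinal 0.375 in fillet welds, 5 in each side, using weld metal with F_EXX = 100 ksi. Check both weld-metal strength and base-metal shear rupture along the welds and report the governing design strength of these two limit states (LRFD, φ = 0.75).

φR_n ≈ 119 kip (weld metal governs)

t_e = 0.707 × 0.375 = 0.2651 in; L = 10 in.
Weld metal: φR_n = 0.75 × 0.6 × 100 × 0.2651 × 10 = 119.3 kip.
Base metal (shear rupture): φR_n = 0.75 × 0.6 × 70 × 0.4375 × 10 = 137.8 kip.
Governing: weld metal.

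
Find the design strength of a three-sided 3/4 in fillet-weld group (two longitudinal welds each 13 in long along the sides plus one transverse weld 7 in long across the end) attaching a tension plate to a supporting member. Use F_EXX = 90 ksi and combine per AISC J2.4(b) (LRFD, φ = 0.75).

t_e = 0.707 × 0.75 = 0.5302 in.
R_nwl = 0.6 × 90 × 0.5302 × 26 = 744.5 kip (longitudinal, 2 welds).
R_nwt = 0.6 × 90 × 0.5302 × 7 = 200.4 kip (transverse, base value).
(i) R_nwl + R_nwt = 944.9 kip; (ii) 0.85 R_nwl + 1.5 R_nwt = 933.5 kip.
R_n = max = 944.9 kip [governs: (i)]; φR_n = 708.7 kip.

φR_n ≈ 709 kip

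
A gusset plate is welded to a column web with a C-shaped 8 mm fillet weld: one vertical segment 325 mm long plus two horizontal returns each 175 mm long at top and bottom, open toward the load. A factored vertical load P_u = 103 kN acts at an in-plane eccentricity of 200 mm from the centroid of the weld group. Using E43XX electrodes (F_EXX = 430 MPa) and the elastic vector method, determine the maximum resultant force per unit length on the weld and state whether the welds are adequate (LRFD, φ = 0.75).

Total weld length L_w = 675 mm. Treat welds as unit-width lines.
Centroid: x̄ = 2×175×87.5 / 675 = 45.37 mm from the vertical weld.
Polar moment about centroid: J = I_x + I_y = [325³/12 + 2×175×162.5²] + [325×45.37² + 2(175³/12 + 175×42.13²)] = 14290000 mm³.
Direct shear f_v = P/L_w = 103×10³ / 675 = 152.6 N/mm (vertical).
Torsion M = P·e = 103×10³ × 200 = 20600000 N·mm.
Critical point at (x, y) = (129.6, 162.5) from centroid. f_tx = M·y/J = 234.3 N/mm; f_ty = M·x/J = 186.9 N/mm.
Resultant f_max = √[f_tx² + (f_v + f_ty)²] = √[234.3² + (152.6 + 186.9)²] = 412.5 N/mm.
Capacity per unit length: φr_n = 0.75 × 0.6 × 430 × (0.707 × 8) = 1094 N/mm.
412.5 ≤ 1094 → adequate.

f_max ≈ 413 N/mm; adequate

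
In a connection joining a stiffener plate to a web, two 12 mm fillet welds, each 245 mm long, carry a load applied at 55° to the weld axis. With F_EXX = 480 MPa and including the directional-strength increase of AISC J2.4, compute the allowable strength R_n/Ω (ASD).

R_n/Ω ≈ 821 kN

t_e = 0.707 × 12 = 8.484 mm; A_we = 8.484 × 490 = 4157 mm².
Directional factor: 1.0 + 0.5 sin^1.5(55°) = 1.371.
F_nw = 0.6 × 480 × 1.371 = 394.8 MPa.
R_n/Ω = (394.8 × 4157) / 2.0 × 10⁻³ = 820.5 kN.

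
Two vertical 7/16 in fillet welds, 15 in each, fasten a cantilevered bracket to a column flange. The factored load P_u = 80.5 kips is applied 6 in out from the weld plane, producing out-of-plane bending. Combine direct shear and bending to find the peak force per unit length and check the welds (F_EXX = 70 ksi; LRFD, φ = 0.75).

L_w = 2 × 15 = 30 in; section modulus (unit throat) S = 2 × L²/6 = 75 in².
Direct shear f_v = P/L_w = 80.5/30 = 2.683 kip/in.
Moment M = P × e = 80.5 × 6 = 483 kip·in; bending f_b = M/S = 6.44 kip/in.
f_max = √(f_v² + f_b²) = √(2.683² + 6.44²) = 6.977 kip/in.
φr_n = 0.75 × 0.6 × 70 × (0.707 × 0.4375) = 9.743 kip/in → adequate.

f_max ≈ 6.98 kip/in; adequate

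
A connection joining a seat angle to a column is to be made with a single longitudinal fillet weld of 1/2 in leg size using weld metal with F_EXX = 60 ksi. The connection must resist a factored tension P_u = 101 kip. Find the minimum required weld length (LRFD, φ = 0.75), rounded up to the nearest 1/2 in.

Throat t_e = 0.707 × 0.5 = 0.3535 in.
φr_n = 0.75 × 0.6 × 60 × 0.3535 = 9.544 kip/in.
L_req = P_u / φr_n = 101 / 9.544 = 10.58 in total.
Round up → use L = 11 in.

L = 11 in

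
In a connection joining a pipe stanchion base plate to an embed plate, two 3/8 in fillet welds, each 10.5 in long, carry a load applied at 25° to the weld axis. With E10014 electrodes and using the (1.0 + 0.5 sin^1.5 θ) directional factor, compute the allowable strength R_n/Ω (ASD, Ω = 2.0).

E100XX → F_EXX = 100 ksi.
t_e = 0.707 × 0.375 = 0.2651 in; A_we = 0.2651 × 21 = 5.568 in².
Directional factor: 1.0 + 0.5 sin^1.5(25°) = 1.137.
F_nw = 0.6 × 100 × 1.137 = 68.24 ksi.
R_n/Ω = (68.24 × 5.568) / 2.0 = 190 kip.

R_n/Ω ≈ 190 kip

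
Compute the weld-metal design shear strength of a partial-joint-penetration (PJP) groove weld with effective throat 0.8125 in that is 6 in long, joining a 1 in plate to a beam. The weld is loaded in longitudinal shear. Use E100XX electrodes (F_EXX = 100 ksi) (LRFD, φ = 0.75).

Effective throat (given) t_e = 0.8125 in.
A_we = 0.8125 × 6 = 4.875 in².
F_nw = 0.6 F_EXX = 60 ksi.
φR_n = 0.75 × 60 × 4.875 = 219.4 kips.

φR_n ≈ 219 kips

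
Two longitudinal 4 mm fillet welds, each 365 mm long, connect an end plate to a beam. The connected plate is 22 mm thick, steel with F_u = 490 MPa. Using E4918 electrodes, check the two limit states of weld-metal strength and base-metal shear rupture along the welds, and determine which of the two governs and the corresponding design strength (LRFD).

E49XX → F_EXX = 490 MPa.
t_e = 0.707 × 4 = 2.828 mm; L = 730 mm.
Weld metal: φR_n = 0.75 × 0.6 × 490 × 2.828 × 730 × 10⁻³ = 455.2 kN.
Base metal (shear rupture): φR_n = 0.75 × 0.6 × 490 × 22 × 730 × 10⁻³ = 3541 kN.
Governing: weld metal.

φR_n ≈ 455 kN (weld metal governs)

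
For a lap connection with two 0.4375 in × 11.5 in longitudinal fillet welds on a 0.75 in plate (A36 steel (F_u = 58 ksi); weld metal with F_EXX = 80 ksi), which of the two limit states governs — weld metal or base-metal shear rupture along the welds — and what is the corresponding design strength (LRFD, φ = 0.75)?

φR_n ≈ 256 kip (weld metal governs)

t_e = 0.707 × 0.4375 = 0.3093 in; L = 23 in.
Weld metal: φR_n = 0.75 × 0.6 × 80 × 0.3093 × 23 = 256.1 kip.
Base metal (shear rupture): φR_n = 0.75 × 0.6 × 58 × 0.75 × 23 = 450.2 kip.
Governing: weld metal.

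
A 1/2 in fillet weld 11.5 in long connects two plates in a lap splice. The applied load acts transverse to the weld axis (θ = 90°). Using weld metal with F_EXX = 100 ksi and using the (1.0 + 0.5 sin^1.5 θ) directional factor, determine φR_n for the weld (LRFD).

φR_n ≈ 274 kip

t_e = 0.707 × 0.5 = 0.3535 in; A_we = 0.3535 × 11.5 = 4.065 in².
Directional factor: 1.0 + 0.5 sin^1.5(90°) = 1.5.
F_nw = 0.6 × 100 × 1.5 = 90 ksi.
φR_n = 0.75 × 90 × 4.065 = 274.4 kip.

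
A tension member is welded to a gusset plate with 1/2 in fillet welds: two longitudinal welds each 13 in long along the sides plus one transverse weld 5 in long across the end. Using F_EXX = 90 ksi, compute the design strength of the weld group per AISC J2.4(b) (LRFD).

t_e = 0.707 × 0.5 = 0.3535 in.
R_nwl = 0.6 × 90 × 0.3535 × 26 = 496.3 kip (longitudinal, 2 welds).
R_nwt = 0.6 × 90 × 0.3535 × 5 = 95.44 kip (transverse, base value).
(i) R_nwl + R_nwt = 591.8 kip; (ii) 0.85 R_nwl + 1.5 R_nwt = 565 kip.
R_n = max = 591.8 kip [governs: (i)]; φR_n = 443.8 kip.

φR_n ≈ 444 kip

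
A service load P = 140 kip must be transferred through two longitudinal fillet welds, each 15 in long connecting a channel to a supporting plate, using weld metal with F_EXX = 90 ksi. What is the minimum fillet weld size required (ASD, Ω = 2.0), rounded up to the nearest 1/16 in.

Total weld length L = 30 in.
Required throat t_e = P × Ω / (0.6 F_EXX × L) = 140 × 2.0 / (0.6 × 90 × 30) = 0.1728 in.
Required leg w = t_e / 0.707 = 0.2445 in → use 1/4 in.

w = 1/4 in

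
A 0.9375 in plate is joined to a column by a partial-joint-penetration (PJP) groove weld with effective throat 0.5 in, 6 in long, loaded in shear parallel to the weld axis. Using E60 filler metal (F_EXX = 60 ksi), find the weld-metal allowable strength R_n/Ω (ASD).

Effective throat (given) t_e = 0.5 in.
A_we = 0.5 × 6 = 3 in².
F_nw = 0.6 F_EXX = 36 ksi.
R_n/Ω = (36 × 3) / 2.0 = 54 kips.

R_n/Ω ≈ 54 kips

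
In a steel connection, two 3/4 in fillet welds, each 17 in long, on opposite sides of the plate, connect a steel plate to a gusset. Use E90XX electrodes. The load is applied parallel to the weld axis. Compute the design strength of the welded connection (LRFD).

E90XX → F_EXX = 90 ksi.
Effective throat t_e = 0.707 × 0.75 = 0.5302 in.
Total length L = 34 in; A_we = 0.5302 × 34 = 18.03 in².
F_nw = 0.6 F_EXX = 0.6 × 90 = 54 ksi.
φR_n = 0.75 × 54 × 18.03 = 730.2 kips.

φR_n ≈ 730 kips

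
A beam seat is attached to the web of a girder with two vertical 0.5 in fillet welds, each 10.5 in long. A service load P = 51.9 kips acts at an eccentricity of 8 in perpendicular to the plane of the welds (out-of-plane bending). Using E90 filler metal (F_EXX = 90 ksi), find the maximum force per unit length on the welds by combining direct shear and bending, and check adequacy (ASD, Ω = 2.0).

L_w = 2 × 10.5 = 21 in; section modulus (unit throat) S = 2 × L²/6 = 36.75 in².
Direct shear f_v = P/L_w = 51.9/21 = 2.471 kip/in.
Moment M = P × e = 51.9 × 8 = 415.2 kip·in; bending f_b = M/S = 11.3 kip/in.
f_max = √(f_v² + f_b²) = √(2.471² + 11.3²) = 11.57 kip/in.
r_n/Ω = (1/2.0) × 0.6 × 90 × (0.707 × 0.5) = 9.544 kip/in → NOT adequate.

f_max ≈ 11.6 kip/in; NOT adequate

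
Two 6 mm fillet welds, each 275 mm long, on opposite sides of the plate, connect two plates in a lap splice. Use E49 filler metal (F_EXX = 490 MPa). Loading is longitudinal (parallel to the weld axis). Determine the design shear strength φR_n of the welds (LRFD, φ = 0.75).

φR_n ≈ 514 kN

Effective throat t_e = 0.707 × 6 = 4.242 mm.
Total length L = 550 mm; A_we = 4.242 × 550 = 2333 mm².
F_nw = 0.6 F_EXX = 0.6 × 490 = 294 MPa.
φR_n = 0.75 × 294 × 2333 × 10⁻³ = 514.4 kN.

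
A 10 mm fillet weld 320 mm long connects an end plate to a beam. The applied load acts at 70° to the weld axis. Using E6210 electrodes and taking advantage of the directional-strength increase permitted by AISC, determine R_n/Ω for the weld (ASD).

R_n/Ω ≈ 612 kN

E62XX → F_EXX = 620 MPa.
t_e = 0.707 × 10 = 7.07 mm; A_we = 7.07 × 320 = 2262 mm².
Directional factor: 1.0 + 0.5 sin^1.5(70°) = 1.455.
F_nw = 0.6 × 620 × 1.455 = 541.4 MPa.
R_n/Ω = (541.4 × 2262) / 2.0 × 10⁻³ = 612.5 kN.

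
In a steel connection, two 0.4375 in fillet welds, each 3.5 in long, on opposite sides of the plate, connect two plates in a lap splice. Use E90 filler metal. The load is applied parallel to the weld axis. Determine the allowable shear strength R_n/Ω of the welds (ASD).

E90XX → F_EXX = 90 ksi.
Effective throat t_e = 0.707 × 0.4375 = 0.3093 in.
Total length L = 7 in; A_we = 0.3093 × 7 = 2.165 in².
F_nw = 0.6 F_EXX = 0.6 × 90 = 54 ksi.
R_n = 54 × 2.165 = 116.9 kip; R_n/Ω = 116.9/2.0 = 58.46 kip.

R_n/Ω ≈ 58.5 kip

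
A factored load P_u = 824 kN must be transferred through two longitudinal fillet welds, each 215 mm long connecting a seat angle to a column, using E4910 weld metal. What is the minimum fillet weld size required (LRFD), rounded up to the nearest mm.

E49XX → F_EXX = 490 MPa.
Total weld length L = 430 mm.
Required throat t_e = P_u / (φ × 0.6 F_EXX × L) = 824 / (0.75 × 0.6 × 490 × 430 × 10⁻³) = 8.691 mm.
Required leg w = t_e / 0.707 = 12.29 mm → use 13 mm.

w = 13 mm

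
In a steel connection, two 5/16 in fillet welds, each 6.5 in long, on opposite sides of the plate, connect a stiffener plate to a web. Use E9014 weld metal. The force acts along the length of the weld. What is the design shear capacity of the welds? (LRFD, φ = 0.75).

E90XX → F_EXX = 90 ksi.
Effective throat t_e = 0.707 × 0.3125 = 0.2209 in.
Total length L = 13 in; A_we = 0.2209 × 13 = 2.872 in².
F_nw = 0.6 F_EXX = 0.6 × 90 = 54 ksi.
φR_n = 0.75 × 54 × 2.872 = 116.3 kip.

φR_n ≈ 116 kip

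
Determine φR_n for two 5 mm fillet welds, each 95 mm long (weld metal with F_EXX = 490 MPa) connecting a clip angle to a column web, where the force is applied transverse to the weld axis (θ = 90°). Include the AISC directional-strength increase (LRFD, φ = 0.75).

φR_n ≈ 222 kN

t_e = 0.707 × 5 = 3.535 mm; A_we = 3.535 × 190 = 671.6 mm².
Directional factor: 1.0 + 0.5 sin^1.5(90°) = 1.5.
F_nw = 0.6 × 490 × 1.5 = 441 MPa.
φR_n = 0.75 × 441 × 671.6 × 10⁻³ = 222.1 kN.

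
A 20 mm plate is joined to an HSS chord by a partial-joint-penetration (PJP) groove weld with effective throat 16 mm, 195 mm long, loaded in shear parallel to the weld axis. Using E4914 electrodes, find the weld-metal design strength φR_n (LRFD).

E49XX → F_EXX = 490 MPa.
Effective throat (given) t_e = 16 mm.
A_we = 16 × 195 = 3120 mm².
F_nw = 0.6 F_EXX = 294 MPa.
φR_n = 0.75 × 294 × 3120 × 10⁻³ = 688 kN.

φR_n ≈ 688 kN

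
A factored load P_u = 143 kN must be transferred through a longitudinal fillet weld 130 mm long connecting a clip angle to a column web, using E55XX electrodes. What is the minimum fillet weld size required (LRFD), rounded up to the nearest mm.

E55XX → F_EXX = 550 MPa.
Total weld length L = 130 mm.
Required throat t_e = P_u / (φ × 0.6 F_EXX × L) = 143 / (0.75 × 0.6 × 550 × 130 × 10⁻³) = 4.444 mm.
Required leg w = t_e / 0.707 = 6.286 mm → use 7 mm.

w = 7 mm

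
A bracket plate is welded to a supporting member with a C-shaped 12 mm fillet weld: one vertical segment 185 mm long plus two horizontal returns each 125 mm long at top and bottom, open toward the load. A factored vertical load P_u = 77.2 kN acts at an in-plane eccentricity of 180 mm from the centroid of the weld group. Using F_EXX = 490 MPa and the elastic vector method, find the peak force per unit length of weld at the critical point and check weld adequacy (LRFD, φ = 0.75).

f_max ≈ 659 N/mm; adequate

Total weld length L_w = 435 mm. Treat welds as unit-width lines.
Centroid: x̄ = 2×125×62.5 / 435 = 35.92 mm from the vertical weld.
Polar moment about centroid: J = I_x + I_y = [185³/12 + 2×125×92.5²] + [185×35.92² + 2(125³/12 + 125×26.58²)] = 3408000 mm³.
Direct shear f_v = P/L_w = 77.2×10³ / 435 = 177.5 N/mm (vertical).
Torsion M = P·e = 77.2×10³ × 180 = 13896000 N·mm.
Critical point at (x, y) = (89.08, 92.5) from centroid. f_tx = M·y/J = 377.2 N/mm; f_ty = M·x/J = 363.3 N/mm.
Resultant f_max = √[f_tx² + (f_v + f_ty)²] = √[377.2² + (177.5 + 363.3)²] = 659.3 N/mm.
Capacity per unit length: φr_n = 0.75 × 0.6 × 490 × (0.707 × 12) = 1871 N/mm.
659.3 ≤ 1871 → adequate.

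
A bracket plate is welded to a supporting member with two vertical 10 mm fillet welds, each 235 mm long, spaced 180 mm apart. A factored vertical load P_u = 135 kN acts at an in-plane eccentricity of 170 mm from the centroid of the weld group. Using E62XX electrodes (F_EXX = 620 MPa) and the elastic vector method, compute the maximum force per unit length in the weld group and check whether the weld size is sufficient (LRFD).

Total weld length L_w = 470 mm. Treat welds as unit-width lines.
Polar moment about centroid: J = 2[d³/12 + d(b/2)²] = 2[235³/12 + 235×90²] = 5970000 mm³.
Direct shear f_v = P/L_w = 135×10³ / 470 = 287.2 N/mm (vertical).
Torsion M = P·e = 135×10³ × 170 = 22950000 N·mm.
Critical point at (x, y) = (90, 117.5) from centroid. f_tx = M·y/J = 451.7 N/mm; f_ty = M·x/J = 346 N/mm.
Resultant f_max = √[f_tx² + (f_v + f_ty)²] = √[451.7² + (287.2 + 346)²] = 777.8 N/mm.
Capacity per unit length: φr_n = 0.75 × 0.6 × 620 × (0.707 × 10) = 1973 N/mm.
777.8 ≤ 1973 → adequate.

f_max ≈ 778 N/mm; adequate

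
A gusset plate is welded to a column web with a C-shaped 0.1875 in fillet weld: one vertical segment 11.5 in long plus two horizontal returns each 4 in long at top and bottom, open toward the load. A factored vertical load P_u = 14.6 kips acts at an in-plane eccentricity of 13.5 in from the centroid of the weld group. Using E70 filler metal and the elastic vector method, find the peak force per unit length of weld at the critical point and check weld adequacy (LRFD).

f_max ≈ 3.5 kip/in; adequate

E70XX → F_EXX = 70 ksi.
Total weld length L_w = 19.5 in. Treat welds as unit-width lines.
Centroid: x̄ = 2×4×2 / 19.5 = 0.8205 in from the vertical weld.
Polar moment about centroid: J = I_x + I_y = [11.5³/12 + 2×4×5.75²] + [11.5×0.8205² + 2(4³/12 + 4×1.179²)] = 420.8 in³.
Direct shear f_v = P/L_w = 14.6 / 19.5 = 0.7487 kip/in (vertical).
Torsion M = P·e = 14.6 × 13.5 = 197.1 kip·in.
Critical point at (x, y) = (3.179, 5.75) from centroid. f_tx = M·y/J = 2.693 kip/in; f_ty = M·x/J = 1.489 kip/in.
Resultant f_max = √[f_tx² + (f_v + f_ty)²] = √[2.693² + (0.7487 + 1.489)²] = 3.502 kip/in.
Capacity per unit length: φr_n = 0.75 × 0.6 × 70 × (0.707 × 0.1875) = 4.176 kip/in.
3.502 ≤ 4.176 → adequate.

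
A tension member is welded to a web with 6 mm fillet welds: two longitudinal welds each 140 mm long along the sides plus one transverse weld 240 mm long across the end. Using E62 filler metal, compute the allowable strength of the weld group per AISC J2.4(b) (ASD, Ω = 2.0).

R_n/Ω ≈ 472 kN

E62XX → F_EXX = 620 MPa.
t_e = 0.707 × 6 = 4.242 mm.
R_nwl = 0.6 × 620 × 4.242 × 280 × 10⁻³ = 441.8 kN (longitudinal, 2 welds).
R_nwt = 0.6 × 620 × 4.242 × 240 × 10⁻³ = 378.7 kN (transverse, base value).
(i) R_nwl + R_nwt = 820.6 kN; (ii) 0.85 R_nwl + 1.5 R_nwt = 943.7 kN.
R_n = max = 943.7 kN [governs: (ii)]; R_n/Ω = 471.8 kN.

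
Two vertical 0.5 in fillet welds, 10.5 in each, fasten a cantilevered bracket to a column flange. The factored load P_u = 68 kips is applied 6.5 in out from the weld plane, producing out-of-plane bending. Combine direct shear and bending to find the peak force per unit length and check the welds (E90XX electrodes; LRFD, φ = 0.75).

f_max ≈ 12.5 kip/in; adequate

E90XX → F_EXX = 90 ksi.
L_w = 2 × 10.5 = 21 in; section modulus (unit throat) S = 2 × L²/6 = 36.75 in².
Direct shear f_v = P/L_w = 68/21 = 3.238 kip/in.
Moment M = P × e = 68 × 6.5 = 442 kip·in; bending f_b = M/S = 12.03 kip/in.
f_max = √(f_v² + f_b²) = √(3.238² + 12.03²) = 12.46 kip/in.
φr_n = 0.75 × 0.6 × 90 × (0.707 × 0.5) = 14.32 kip/in → adequate.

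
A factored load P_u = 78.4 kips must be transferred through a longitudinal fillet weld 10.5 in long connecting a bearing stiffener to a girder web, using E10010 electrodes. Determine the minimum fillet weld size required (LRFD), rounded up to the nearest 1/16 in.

w = 1/4 in

E100XX → F_EXX = 100 ksi.
Total weld length L = 10.5 in.
Required throat t_e = P_u / (φ × 0.6 F_EXX × L) = 78.4 / (0.75 × 0.6 × 100 × 10.5) = 0.1659 in.
Required leg w = t_e / 0.707 = 0.2347 in → use 1/4 in.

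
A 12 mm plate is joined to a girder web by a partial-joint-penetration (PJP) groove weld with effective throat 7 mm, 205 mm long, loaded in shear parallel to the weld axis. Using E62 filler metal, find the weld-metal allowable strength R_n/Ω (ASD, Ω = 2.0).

E62XX → F_EXX = 620 MPa.
Effective throat (given) t_e = 7 mm.
A_we = 7 × 205 = 1435 mm².
F_nw = 0.6 F_EXX = 372 MPa.
R_n/Ω = (372 × 1435) / 2.0 × 10⁻³ = 266.9 kN.

R_n/Ω ≈ 267 kN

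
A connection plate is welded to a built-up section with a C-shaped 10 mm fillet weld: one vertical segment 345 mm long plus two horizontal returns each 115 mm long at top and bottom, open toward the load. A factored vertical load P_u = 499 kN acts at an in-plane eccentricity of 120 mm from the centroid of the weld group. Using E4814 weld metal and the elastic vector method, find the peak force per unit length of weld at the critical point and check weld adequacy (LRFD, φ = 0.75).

f_max ≈ 1660 N/mm; NOT adequate

E48XX → F_EXX = 480 MPa.
Total weld length L_w = 575 mm. Treat welds as unit-width lines.
Centroid: x̄ = 2×115×57.5 / 575 = 23 mm from the vertical weld.
Polar moment about centroid: J = I_x + I_y = [345³/12 + 2×115×172.5²] + [345×23² + 2(115³/12 + 115×34.5²)] = 10980000 mm³.
Direct shear f_v = P/L_w = 499×10³ / 575 = 867.8 N/mm (vertical).
Torsion M = P·e = 499×10³ × 120 = 59880000 N·mm.
Critical point at (x, y) = (92, 172.5) from centroid. f_tx = M·y/J = 941.1 N/mm; f_ty = M·x/J = 501.9 N/mm.
Resultant f_max = √[f_tx² + (f_v + f_ty)²] = √[941.1² + (867.8 + 501.9)²] = 1662 N/mm.
Capacity per unit length: φr_n = 0.75 × 0.6 × 480 × (0.707 × 10) = 1527 N/mm.
1662 > 1527 → NOT adequate.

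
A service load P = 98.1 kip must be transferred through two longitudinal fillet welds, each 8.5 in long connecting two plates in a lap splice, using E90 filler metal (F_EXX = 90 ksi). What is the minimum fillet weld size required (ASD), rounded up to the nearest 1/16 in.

Total weld length L = 17 in.
Required throat t_e = P × Ω / (0.6 F_EXX × L) = 98.1 × 2.0 / (0.6 × 90 × 17) = 0.2137 in.
Required leg w = t_e / 0.707 = 0.3023 in → use 5/16 in.

w = 5/16 in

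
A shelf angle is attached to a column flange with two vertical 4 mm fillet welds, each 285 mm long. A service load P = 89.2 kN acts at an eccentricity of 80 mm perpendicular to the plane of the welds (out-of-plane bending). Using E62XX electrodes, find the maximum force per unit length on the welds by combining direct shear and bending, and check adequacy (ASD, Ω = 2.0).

f_max ≈ 307 N/mm; adequate

E62XX → F_EXX = 620 MPa.
L_w = 2 × 285 = 570 mm; section modulus (unit throat) S = 2 × L²/6 = 27080 mm².
Direct shear f_v = P/L_w = 89.2×10³/570 = 156.5 N/mm.
Moment M = P × e = 89.2×10³ × 80 = 7136000 N·mm; bending f_b = M/S = 263.6 N/mm.
f_max = √(f_v² + f_b²) = √(156.5² + 263.6²) = 306.5 N/mm.
r_n/Ω = (1/2.0) × 0.6 × 620 × (0.707 × 4) = 526 N/mm → adequate.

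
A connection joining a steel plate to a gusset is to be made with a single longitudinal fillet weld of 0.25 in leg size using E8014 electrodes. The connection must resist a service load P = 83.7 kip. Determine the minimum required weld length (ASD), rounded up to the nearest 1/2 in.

L = 20 in

E80XX → F_EXX = 80 ksi.
Throat t_e = 0.707 × 0.25 = 0.1767 in.
r_n/Ω = (0.6 × 80 × 0.1767) / 2.0 = 4.242 kip/in.
L_req = P / (r_n/Ω) = 83.7 / 4.242 = 19.73 in total.
Round up → use L = 20 in.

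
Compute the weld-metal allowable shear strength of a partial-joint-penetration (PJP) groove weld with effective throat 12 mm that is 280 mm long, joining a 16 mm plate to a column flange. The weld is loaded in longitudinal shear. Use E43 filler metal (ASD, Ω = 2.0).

E43XX → F_EXX = 430 MPa.
Effective throat (given) t_e = 12 mm.
A_we = 12 × 280 = 3360 mm².
F_nw = 0.6 F_EXX = 258 MPa.
R_n/Ω = (258 × 3360) / 2.0 × 10⁻³ = 433.4 kN.

R_n/Ω ≈ 433 kN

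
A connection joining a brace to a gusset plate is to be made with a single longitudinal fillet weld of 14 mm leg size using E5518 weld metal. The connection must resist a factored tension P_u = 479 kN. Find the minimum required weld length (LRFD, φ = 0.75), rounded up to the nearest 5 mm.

E55XX → F_EXX = 550 MPa.
Throat t_e = 0.707 × 14 = 9.898 mm.
φr_n = 0.75 × 0.6 × 550 × 9.898 × 10⁻³ = 2.45 kN/mm.
L_req = P_u / φr_n = 479 / 2.45 = 195.5 mm total.
Round up → use L = 200 mm.

L = 200 mm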